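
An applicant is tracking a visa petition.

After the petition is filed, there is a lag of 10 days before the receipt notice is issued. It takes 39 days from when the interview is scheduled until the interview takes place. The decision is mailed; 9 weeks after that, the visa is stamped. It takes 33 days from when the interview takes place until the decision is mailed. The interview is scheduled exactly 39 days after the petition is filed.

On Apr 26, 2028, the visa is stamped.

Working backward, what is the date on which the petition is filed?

The visa is stamped: Apr 26, 2028.
The decision is mailed: Apr 26, 2028 − 9 weeks = Feb 23, 2028.
The interview takes place: Feb 23, 2028 − 33 days = Jan 21, 2028.
The interview is scheduled: Jan 21, 2028 − 39 days = Dec 13, 2027.
The petition is filed: Dec 13, 2027 − 39 days = Nov 4, 2027.

Nov 4, 2027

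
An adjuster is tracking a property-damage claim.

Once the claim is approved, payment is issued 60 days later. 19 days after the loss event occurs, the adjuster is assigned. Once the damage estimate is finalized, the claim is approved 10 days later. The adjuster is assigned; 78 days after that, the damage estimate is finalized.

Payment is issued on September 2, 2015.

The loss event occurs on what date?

Payment is issued: Sep 2, 2015.
The claim is approved: Sep 2, 2015 − 60 days = Jul 4, 2015.
The damage estimate is finalized: Jul 4, 2015 − 10 days = Jun 24, 2015.
The adjuster is assigned: Jun 24, 2015 − 78 days = Apr 7, 2015.
The loss event occurs: Apr 7, 2015 − 19 days = Mar 19, 2015.

March 19, 2015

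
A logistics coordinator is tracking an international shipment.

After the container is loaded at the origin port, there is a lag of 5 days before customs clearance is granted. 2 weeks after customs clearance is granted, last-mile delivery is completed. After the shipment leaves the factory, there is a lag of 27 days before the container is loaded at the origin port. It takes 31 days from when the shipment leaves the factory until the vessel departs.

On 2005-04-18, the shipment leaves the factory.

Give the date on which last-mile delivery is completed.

The shipment leaves the factory: Apr 18, 2005.
The container is loaded at the origin port: Apr 18, 2005 + 27 days = May 15, 2005.
Customs clearance is granted: May 15, 2005 + 5 days = May 20, 2005.
Last-mile delivery is completed: May 20, 2005 + 2 weeks = Jun 3, 2005.

2005-06-03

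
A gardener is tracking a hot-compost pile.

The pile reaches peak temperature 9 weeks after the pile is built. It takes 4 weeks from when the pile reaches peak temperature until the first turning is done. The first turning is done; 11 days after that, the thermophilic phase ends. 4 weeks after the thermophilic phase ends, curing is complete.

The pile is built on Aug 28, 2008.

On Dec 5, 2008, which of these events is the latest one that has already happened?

The first turning is done

The pile is built: Aug 28, 2008.
The pile reaches peak temperature: Aug 28, 2008 + 9 weeks = Oct 30, 2008.
The first turning is done: Oct 30, 2008 + 4 weeks = Nov 27, 2008.
The thermophilic phase ends: Nov 27, 2008 + 11 days = Dec 8, 2008.
Curing is complete: Dec 8, 2008 + 4 weeks = Jan 5, 2009.
Dec 5, 2008 falls between when the first turning is done (Nov 27, 2008) and when the thermophilic phase ends (Dec 8, 2008).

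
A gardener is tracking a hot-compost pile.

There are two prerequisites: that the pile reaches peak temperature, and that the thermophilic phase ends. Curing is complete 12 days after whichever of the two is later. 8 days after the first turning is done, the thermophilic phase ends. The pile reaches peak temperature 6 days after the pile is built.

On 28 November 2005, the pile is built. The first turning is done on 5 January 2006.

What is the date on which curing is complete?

25 January 2006

The pile is built: Nov 28, 2005.
The pile reaches peak temperature: Nov 28, 2005 + 6 days = Dec 4, 2005.
The first turning is done: Jan 5, 2006.
The thermophilic phase ends: Jan 5, 2006 + 8 days = Jan 13, 2006.
Both prerequisites met — the pile reaches peak temperature (Dec 4, 2005), the thermophilic phase ends (Jan 13, 2006); the later is Jan 13, 2006.
Curing is complete: Jan 13, 2006 + 12 days = Jan 25, 2006.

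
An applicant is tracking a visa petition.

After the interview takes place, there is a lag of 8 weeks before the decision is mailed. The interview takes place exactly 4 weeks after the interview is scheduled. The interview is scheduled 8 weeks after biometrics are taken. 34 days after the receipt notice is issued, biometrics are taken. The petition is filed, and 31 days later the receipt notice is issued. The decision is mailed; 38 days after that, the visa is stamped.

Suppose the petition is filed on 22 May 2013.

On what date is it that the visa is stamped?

20 January 2014

The petition is filed: May 22, 2013.
The receipt notice is issued: May 22, 2013 + 31 days = Jun 22, 2013.
Biometrics are taken: Jun 22, 2013 + 34 days = Jul 26, 2013.
The interview is scheduled: Jul 26, 2013 + 8 weeks = Sep 20, 2013.
The interview takes place: Sep 20, 2013 + 4 weeks = Oct 18, 2013.
The decision is mailed: Oct 18, 2013 + 8 weeks = Dec 13, 2013.
The visa is stamped: Dec 13, 2013 + 38 days = Jan 20, 2014.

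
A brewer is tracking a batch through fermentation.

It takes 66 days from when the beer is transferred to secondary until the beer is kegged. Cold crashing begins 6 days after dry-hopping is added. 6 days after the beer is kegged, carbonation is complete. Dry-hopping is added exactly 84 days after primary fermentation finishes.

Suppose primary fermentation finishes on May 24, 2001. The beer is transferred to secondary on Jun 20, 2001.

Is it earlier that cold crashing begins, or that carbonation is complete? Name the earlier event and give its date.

Cold crashing begins — Aug 22, 2001

Primary fermentation finishes: May 24, 2001.
Dry-hopping is added: May 24, 2001 + 84 days = Aug 16, 2001.
Cold crashing begins: Aug 16, 2001 + 6 days = Aug 22, 2001.
The beer is transferred to secondary: Jun 20, 2001.
The beer is kegged: Jun 20, 2001 + 66 days = Aug 25, 2001.
Carbonation is complete: Aug 25, 2001 + 6 days = Aug 31, 2001.
Comparing: cold crashing begins on Aug 22, 2001 vs carbonation is complete on Aug 31, 2001. Earlier: cold crashing begins.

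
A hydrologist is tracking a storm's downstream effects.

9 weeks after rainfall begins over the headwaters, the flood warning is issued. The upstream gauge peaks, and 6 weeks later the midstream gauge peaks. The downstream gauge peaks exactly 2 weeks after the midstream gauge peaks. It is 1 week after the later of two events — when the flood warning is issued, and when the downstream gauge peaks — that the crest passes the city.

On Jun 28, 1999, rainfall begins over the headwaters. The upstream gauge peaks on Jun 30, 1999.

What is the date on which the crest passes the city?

Rainfall begins over the headwaters: Jun 28, 1999.
The flood warning is issued: Jun 28, 1999 + 9 weeks = Aug 30, 1999.
The upstream gauge peaks: Jun 30, 1999.
The midstream gauge peaks: Jun 30, 1999 + 6 weeks = Aug 11, 1999.
The downstream gauge peaks: Aug 11, 1999 + 2 weeks = Aug 25, 1999.
Both prerequisites met — the flood warning is issued (Aug 30, 1999), the downstream gauge peaks (Aug 25, 1999); the later is Aug 30, 1999.
The crest passes the city: Aug 30, 1999 + 1 week = Sep 6, 1999.

Sep 6, 1999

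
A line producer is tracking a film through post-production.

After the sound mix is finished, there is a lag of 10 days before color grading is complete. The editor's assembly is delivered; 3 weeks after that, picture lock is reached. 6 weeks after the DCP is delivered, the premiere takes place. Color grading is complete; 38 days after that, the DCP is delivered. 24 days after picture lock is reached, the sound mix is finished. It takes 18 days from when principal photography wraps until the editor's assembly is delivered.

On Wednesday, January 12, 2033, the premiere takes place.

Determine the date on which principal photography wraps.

Thursday, August 12, 2032

The premiere takes place: Jan 12, 2033.
The DCP is delivered: Jan 12, 2033 − 6 weeks = Dec 1, 2032.
Color grading is complete: Dec 1, 2032 − 38 days = Oct 24, 2032.
The sound mix is finished: Oct 24, 2032 − 10 days = Oct 14, 2032.
Picture lock is reached: Oct 14, 2032 − 24 days = Sep 20, 2032.
The editor's assembly is delivered: Sep 20, 2032 − 3 weeks = Aug 30, 2032.
Principal photography wraps: Aug 30, 2032 − 18 days = Aug 12, 2032.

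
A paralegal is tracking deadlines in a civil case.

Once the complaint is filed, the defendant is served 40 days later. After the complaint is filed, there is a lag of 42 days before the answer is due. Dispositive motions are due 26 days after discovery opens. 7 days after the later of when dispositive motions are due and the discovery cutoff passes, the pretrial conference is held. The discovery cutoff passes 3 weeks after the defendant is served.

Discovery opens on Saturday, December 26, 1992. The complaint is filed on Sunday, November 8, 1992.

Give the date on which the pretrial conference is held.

Thursday, January 28, 1993

Discovery opens: Dec 26, 1992.
Dispositive motions are due: Dec 26, 1992 + 26 days = Jan 21, 1993.
The complaint is filed: Nov 8, 1992.
The defendant is served: Nov 8, 1992 + 40 days = Dec 18, 1992.
The discovery cutoff passes: Dec 18, 1992 + 3 weeks = Jan 8, 1993.
Both prerequisites met — dispositive motions are due (Jan 21, 1993), the discovery cutoff passes (Jan 8, 1993); the later is Jan 21, 1993.
The pretrial conference is held: Jan 21, 1993 + 7 days = Jan 28, 1993.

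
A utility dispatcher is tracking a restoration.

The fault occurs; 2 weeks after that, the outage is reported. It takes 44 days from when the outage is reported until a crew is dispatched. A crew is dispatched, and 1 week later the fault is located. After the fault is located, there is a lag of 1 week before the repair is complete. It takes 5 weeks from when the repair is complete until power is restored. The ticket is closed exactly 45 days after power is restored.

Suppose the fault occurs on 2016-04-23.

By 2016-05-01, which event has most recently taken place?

The fault occurs: Apr 23, 2016.
The outage is reported: Apr 23, 2016 + 2 weeks = May 7, 2016.
A crew is dispatched: May 7, 2016 + 44 days = Jun 20, 2016.
The fault is located: Jun 20, 2016 + 1 week = Jun 27, 2016.
The repair is complete: Jun 27, 2016 + 1 week = Jul 4, 2016.
Power is restored: Jul 4, 2016 + 5 weeks = Aug 8, 2016.
The ticket is closed: Aug 8, 2016 + 45 days = Sep 22, 2016.
May 1, 2016 falls between when the fault occurs (Apr 23, 2016) and when the outage is reported (May 7, 2016).

The fault occurs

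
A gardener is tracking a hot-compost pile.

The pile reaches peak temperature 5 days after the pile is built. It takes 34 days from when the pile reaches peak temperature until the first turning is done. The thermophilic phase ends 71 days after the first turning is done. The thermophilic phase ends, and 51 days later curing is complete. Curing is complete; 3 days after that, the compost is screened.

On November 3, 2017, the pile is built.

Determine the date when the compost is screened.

April 16, 2018

The pile is built: Nov 3, 2017.
The pile reaches peak temperature: Nov 3, 2017 + 5 days = Nov 8, 2017.
The first turning is done: Nov 8, 2017 + 34 days = Dec 12, 2017.
The thermophilic phase ends: Dec 12, 2017 + 71 days = Feb 21, 2018.
Curing is complete: Feb 21, 2018 + 51 days = Apr 13, 2018.
The compost is screened: Apr 13, 2018 + 3 days = Apr 16, 2018.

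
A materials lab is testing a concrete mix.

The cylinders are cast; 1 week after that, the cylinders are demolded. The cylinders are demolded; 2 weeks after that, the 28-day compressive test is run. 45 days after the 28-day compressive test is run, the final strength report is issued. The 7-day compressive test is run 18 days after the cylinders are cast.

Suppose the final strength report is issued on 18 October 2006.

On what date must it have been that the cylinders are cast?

The final strength report is issued: Oct 18, 2006.
The 28-day compressive test is run: Oct 18, 2006 − 45 days = Sep 3, 2006.
The cylinders are demolded: Sep 3, 2006 − 2 weeks = Aug 20, 2006.
The cylinders are cast: Aug 20, 2006 − 1 week = Aug 13, 2006.

13 August 2006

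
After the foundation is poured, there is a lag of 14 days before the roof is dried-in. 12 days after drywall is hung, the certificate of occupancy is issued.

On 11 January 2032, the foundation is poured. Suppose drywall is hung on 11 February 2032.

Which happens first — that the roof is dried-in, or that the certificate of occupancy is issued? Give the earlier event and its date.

The foundation is poured: Jan 11, 2032.
The roof is dried-in: Jan 11, 2032 + 14 days = Jan 25, 2032.
Drywall is hung: Feb 11, 2032.
The certificate of occupancy is issued: Feb 11, 2032 + 12 days = Feb 23, 2032.
Comparing: the roof is dried-in on Jan 25, 2032 vs the certificate of occupancy is issued on Feb 23, 2032. Earlier: the roof is dried-in.

The roof is dried-in — 25 January 2032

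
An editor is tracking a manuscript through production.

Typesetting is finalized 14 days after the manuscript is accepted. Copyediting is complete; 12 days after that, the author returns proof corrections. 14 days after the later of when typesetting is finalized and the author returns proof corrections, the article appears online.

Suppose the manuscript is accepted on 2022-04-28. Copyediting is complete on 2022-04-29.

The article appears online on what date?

2022-05-26

The manuscript is accepted: Apr 28, 2022.
Typesetting is finalized: Apr 28, 2022 + 14 days = May 12, 2022.
Copyediting is complete: Apr 29, 2022.
The author returns proof corrections: Apr 29, 2022 + 12 days = May 11, 2022.
Both prerequisites met — typesetting is finalized (May 12, 2022), the author returns proof corrections (May 11, 2022); the later is May 12, 2022.
The article appears online: May 12, 2022 + 14 days = May 26, 2022.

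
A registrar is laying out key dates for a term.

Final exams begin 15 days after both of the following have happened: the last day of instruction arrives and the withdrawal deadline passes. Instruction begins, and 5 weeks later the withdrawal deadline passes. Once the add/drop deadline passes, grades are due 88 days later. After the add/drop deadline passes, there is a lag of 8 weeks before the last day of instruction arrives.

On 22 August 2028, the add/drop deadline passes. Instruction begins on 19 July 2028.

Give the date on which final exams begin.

The add/drop deadline passes: Aug 22, 2028.
The last day of instruction arrives: Aug 22, 2028 + 8 weeks = Oct 17, 2028.
Instruction begins: Jul 19, 2028.
The withdrawal deadline passes: Jul 19, 2028 + 5 weeks = Aug 23, 2028.
Both prerequisites met — the last day of instruction arrives (Oct 17, 2028), the withdrawal deadline passes (Aug 23, 2028); the later is Oct 17, 2028.
Final exams begin: Oct 17, 2028 + 15 days = Nov 1, 2028.

1 November 2028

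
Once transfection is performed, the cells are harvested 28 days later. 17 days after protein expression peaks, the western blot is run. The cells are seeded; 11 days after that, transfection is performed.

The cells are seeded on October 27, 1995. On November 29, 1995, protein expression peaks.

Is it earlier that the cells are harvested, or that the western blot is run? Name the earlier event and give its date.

The cells are seeded: Oct 27, 1995.
Transfection is performed: Oct 27, 1995 + 11 days = Nov 7, 1995.
The cells are harvested: Nov 7, 1995 + 28 days = Dec 5, 1995.
Protein expression peaks: Nov 29, 1995.
The western blot is run: Nov 29, 1995 + 17 days = Dec 16, 1995.
Comparing: the cells are harvested on Dec 5, 1995 vs the western blot is run on Dec 16, 1995. Earlier: the cells are harvested.

The cells are harvested — December 5, 1995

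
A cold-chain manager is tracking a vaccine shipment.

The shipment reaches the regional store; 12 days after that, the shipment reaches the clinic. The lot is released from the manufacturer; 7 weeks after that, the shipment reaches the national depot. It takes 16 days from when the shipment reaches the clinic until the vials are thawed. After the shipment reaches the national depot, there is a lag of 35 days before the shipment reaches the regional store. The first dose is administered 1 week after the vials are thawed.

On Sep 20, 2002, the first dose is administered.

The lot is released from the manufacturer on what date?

The first dose is administered: Sep 20, 2002.
The vials are thawed: Sep 20, 2002 − 1 week = Sep 13, 2002.
The shipment reaches the clinic: Sep 13, 2002 − 16 days = Aug 28, 2002.
The shipment reaches the regional store: Aug 28, 2002 − 12 days = Aug 16, 2002.
The shipment reaches the national depot: Aug 16, 2002 − 35 days = Jul 12, 2002.
The lot is released from the manufacturer: Jul 12, 2002 − 7 weeks = May 24, 2002.

May 24, 2002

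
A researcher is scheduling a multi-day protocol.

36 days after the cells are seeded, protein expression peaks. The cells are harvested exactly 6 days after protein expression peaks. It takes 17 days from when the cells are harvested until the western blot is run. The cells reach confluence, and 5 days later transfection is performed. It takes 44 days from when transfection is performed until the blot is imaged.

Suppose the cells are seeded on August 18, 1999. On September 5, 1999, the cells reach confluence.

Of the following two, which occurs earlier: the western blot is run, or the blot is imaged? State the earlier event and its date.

The western blot is run — October 16, 1999

The cells are seeded: Aug 18, 1999.
Protein expression peaks: Aug 18, 1999 + 36 days = Sep 23, 1999.
The cells are harvested: Sep 23, 1999 + 6 days = Sep 29, 1999.
The western blot is run: Sep 29, 1999 + 17 days = Oct 16, 1999.
The cells reach confluence: Sep 5, 1999.
Transfection is performed: Sep 5, 1999 + 5 days = Sep 10, 1999.
The blot is imaged: Sep 10, 1999 + 44 days = Oct 24, 1999.
Comparing: the western blot is run on Oct 16, 1999 vs the blot is imaged on Oct 24, 1999. Earlier: the western blot is run.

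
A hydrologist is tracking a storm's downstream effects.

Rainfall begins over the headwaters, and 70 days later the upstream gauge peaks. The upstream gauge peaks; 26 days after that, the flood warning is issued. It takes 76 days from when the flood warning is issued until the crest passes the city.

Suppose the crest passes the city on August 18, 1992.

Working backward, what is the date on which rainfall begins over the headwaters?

February 28, 1992

The crest passes the city: Aug 18, 1992.
The flood warning is issued: Aug 18, 1992 − 76 days = Jun 3, 1992.
The upstream gauge peaks: Jun 3, 1992 − 26 days = May 8, 1992.
Rainfall begins over the headwaters: May 8, 1992 − 70 days = Feb 28, 1992.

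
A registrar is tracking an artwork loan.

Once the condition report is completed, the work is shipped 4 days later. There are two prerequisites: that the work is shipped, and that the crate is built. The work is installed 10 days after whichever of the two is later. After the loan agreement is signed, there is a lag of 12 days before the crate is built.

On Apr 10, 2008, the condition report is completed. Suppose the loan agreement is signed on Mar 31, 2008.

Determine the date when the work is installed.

The condition report is completed: Apr 10, 2008.
The work is shipped: Apr 10, 2008 + 4 days = Apr 14, 2008.
The loan agreement is signed: Mar 31, 2008.
The crate is built: Mar 31, 2008 + 12 days = Apr 12, 2008.
Both prerequisites met — the work is shipped (Apr 14, 2008), the crate is built (Apr 12, 2008); the later is Apr 14, 2008.
The work is installed: Apr 14, 2008 + 10 days = Apr 24, 2008.

Apr 24, 2008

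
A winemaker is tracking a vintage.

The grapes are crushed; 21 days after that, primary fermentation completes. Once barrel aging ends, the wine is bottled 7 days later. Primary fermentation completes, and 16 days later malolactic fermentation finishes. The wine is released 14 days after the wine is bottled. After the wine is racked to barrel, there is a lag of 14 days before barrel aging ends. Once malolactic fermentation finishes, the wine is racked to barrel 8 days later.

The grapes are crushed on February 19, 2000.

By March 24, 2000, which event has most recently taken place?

The grapes are crushed: Feb 19, 2000.
Primary fermentation completes: Feb 19, 2000 + 21 days = Mar 11, 2000.
Malolactic fermentation finishes: Mar 11, 2000 + 16 days = Mar 27, 2000.
The wine is racked to barrel: Mar 27, 2000 + 8 days = Apr 4, 2000.
Barrel aging ends: Apr 4, 2000 + 14 days = Apr 18, 2000.
The wine is bottled: Apr 18, 2000 + 7 days = Apr 25, 2000.
The wine is released: Apr 25, 2000 + 14 days = May 9, 2000.
Mar 24, 2000 falls between when primary fermentation completes (Mar 11, 2000) and when malolactic fermentation finishes (Mar 27, 2000).

Primary fermentation completes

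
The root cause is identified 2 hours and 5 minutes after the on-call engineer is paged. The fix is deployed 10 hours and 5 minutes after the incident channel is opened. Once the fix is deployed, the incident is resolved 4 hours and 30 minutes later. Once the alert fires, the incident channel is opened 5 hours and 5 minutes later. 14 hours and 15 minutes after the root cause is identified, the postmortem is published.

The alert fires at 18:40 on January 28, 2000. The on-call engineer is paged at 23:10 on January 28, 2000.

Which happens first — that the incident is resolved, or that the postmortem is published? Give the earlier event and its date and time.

The alert fires: 18:40 Jan 28, 2000.
The incident channel is opened: 18:40 Jan 28, 2000 + 5h05m = 23:45 Jan 28, 2000.
The fix is deployed: 23:45 Jan 28, 2000 + 10h05m = 09:50 Jan 29, 2000.
The incident is resolved: 09:50 Jan 29, 2000 + 4h30m = 14:20 Jan 29, 2000.
The on-call engineer is paged: 23:10 Jan 28, 2000.
The root cause is identified: 23:10 Jan 28, 2000 + 2h05m = 01:15 Jan 29, 2000.
The postmortem is published: 01:15 Jan 29, 2000 + 14h15m = 15:30 Jan 29, 2000.
Comparing: the incident is resolved at 14:20 Jan 29, 2000 vs the postmortem is published at 15:30 Jan 29, 2000. Earlier: the incident is resolved.

The incident is resolved — 14:20 on January 29, 2000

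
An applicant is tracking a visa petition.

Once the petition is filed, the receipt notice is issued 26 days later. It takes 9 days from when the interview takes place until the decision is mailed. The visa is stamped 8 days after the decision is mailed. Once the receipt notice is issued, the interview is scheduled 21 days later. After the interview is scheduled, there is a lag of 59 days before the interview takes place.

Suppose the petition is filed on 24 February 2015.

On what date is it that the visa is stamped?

The petition is filed: Feb 24, 2015.
The receipt notice is issued: Feb 24, 2015 + 26 days = Mar 22, 2015.
The interview is scheduled: Mar 22, 2015 + 21 days = Apr 12, 2015.
The interview takes place: Apr 12, 2015 + 59 days = Jun 10, 2015.
The decision is mailed: Jun 10, 2015 + 9 days = Jun 19, 2015.
The visa is stamped: Jun 19, 2015 + 8 days = Jun 27, 2015.

27 June 2015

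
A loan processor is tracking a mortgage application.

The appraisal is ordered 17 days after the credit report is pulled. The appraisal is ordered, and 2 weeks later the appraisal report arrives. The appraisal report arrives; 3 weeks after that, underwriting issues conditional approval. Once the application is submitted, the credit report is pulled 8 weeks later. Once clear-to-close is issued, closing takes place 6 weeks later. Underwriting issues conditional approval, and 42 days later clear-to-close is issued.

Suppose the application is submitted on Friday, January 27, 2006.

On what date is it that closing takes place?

The application is submitted: Jan 27, 2006.
The credit report is pulled: Jan 27, 2006 + 8 weeks = Mar 24, 2006.
The appraisal is ordered: Mar 24, 2006 + 17 days = Apr 10, 2006.
The appraisal report arrives: Apr 10, 2006 + 2 weeks = Apr 24, 2006.
Underwriting issues conditional approval: Apr 24, 2006 + 3 weeks = May 15, 2006.
Clear-to-close is issued: May 15, 2006 + 42 days = Jun 26, 2006.
Closing takes place: Jun 26, 2006 + 6 weeks = Aug 7, 2006.

Monday, August 7, 2006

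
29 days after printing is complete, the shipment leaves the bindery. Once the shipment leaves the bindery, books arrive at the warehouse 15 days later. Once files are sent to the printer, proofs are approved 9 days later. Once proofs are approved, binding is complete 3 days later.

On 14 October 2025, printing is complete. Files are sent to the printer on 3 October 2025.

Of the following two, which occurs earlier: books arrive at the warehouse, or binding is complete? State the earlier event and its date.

Binding is complete — 15 October 2025

Printing is complete: Oct 14, 2025.
The shipment leaves the bindery: Oct 14, 2025 + 29 days = Nov 12, 2025.
Books arrive at the warehouse: Nov 12, 2025 + 15 days = Nov 27, 2025.
Files are sent to the printer: Oct 3, 2025.
Proofs are approved: Oct 3, 2025 + 9 days = Oct 12, 2025.
Binding is complete: Oct 12, 2025 + 3 days = Oct 15, 2025.
Comparing: books arrive at the warehouse on Nov 27, 2025 vs binding is complete on Oct 15, 2025. Earlier: binding is complete.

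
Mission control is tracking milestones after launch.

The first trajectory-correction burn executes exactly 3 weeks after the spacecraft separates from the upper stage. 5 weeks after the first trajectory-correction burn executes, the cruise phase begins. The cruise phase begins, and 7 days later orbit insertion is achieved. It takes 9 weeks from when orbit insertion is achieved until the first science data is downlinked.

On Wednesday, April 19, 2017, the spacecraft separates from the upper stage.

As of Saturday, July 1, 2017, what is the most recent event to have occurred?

The spacecraft separates from the upper stage: Apr 19, 2017.
The first trajectory-correction burn executes: Apr 19, 2017 + 3 weeks = May 10, 2017.
The cruise phase begins: May 10, 2017 + 5 weeks = Jun 14, 2017.
Orbit insertion is achieved: Jun 14, 2017 + 7 days = Jun 21, 2017.
The first science data is downlinked: Jun 21, 2017 + 9 weeks = Aug 23, 2017.
Jul 1, 2017 falls between when orbit insertion is achieved (Jun 21, 2017) and when the first science data is downlinked (Aug 23, 2017).

Orbit insertion is achieved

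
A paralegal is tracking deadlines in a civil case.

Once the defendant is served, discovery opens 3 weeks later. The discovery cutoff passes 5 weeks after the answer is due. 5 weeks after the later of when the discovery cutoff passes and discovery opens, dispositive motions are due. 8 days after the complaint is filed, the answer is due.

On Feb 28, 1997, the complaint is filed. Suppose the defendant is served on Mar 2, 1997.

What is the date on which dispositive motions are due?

The complaint is filed: Feb 28, 1997.
The answer is due: Feb 28, 1997 + 8 days = Mar 8, 1997.
The discovery cutoff passes: Mar 8, 1997 + 5 weeks = Apr 12, 1997.
The defendant is served: Mar 2, 1997.
Discovery opens: Mar 2, 1997 + 3 weeks = Mar 23, 1997.
Both prerequisites met — the discovery cutoff passes (Apr 12, 1997), discovery opens (Mar 23, 1997); the later is Apr 12, 1997.
Dispositive motions are due: Apr 12, 1997 + 5 weeks = May 17, 1997.

May 17, 1997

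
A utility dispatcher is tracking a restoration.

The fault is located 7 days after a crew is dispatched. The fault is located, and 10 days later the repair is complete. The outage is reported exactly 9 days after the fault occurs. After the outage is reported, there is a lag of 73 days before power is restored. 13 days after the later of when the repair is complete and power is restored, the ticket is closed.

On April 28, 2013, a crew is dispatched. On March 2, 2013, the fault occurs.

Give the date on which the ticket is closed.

June 5, 2013

A crew is dispatched: Apr 28, 2013.
The fault is located: Apr 28, 2013 + 7 days = May 5, 2013.
The repair is complete: May 5, 2013 + 10 days = May 15, 2013.
The fault occurs: Mar 2, 2013.
The outage is reported: Mar 2, 2013 + 9 days = Mar 11, 2013.
Power is restored: Mar 11, 2013 + 73 days = May 23, 2013.
Both prerequisites met — the repair is complete (May 15, 2013), power is restored (May 23, 2013); the later is May 23, 2013.
The ticket is closed: May 23, 2013 + 13 days = Jun 5, 2013.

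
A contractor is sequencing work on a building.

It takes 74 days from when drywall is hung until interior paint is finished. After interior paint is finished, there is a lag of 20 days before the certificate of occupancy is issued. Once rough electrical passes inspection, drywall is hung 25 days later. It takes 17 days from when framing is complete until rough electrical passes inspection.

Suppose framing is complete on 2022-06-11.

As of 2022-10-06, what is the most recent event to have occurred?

Framing is complete: Jun 11, 2022.
Rough electrical passes inspection: Jun 11, 2022 + 17 days = Jun 28, 2022.
Drywall is hung: Jun 28, 2022 + 25 days = Jul 23, 2022.
Interior paint is finished: Jul 23, 2022 + 74 days = Oct 5, 2022.
The certificate of occupancy is issued: Oct 5, 2022 + 20 days = Oct 25, 2022.
Oct 6, 2022 falls between when interior paint is finished (Oct 5, 2022) and when the certificate of occupancy is issued (Oct 25, 2022).

Interior paint is finished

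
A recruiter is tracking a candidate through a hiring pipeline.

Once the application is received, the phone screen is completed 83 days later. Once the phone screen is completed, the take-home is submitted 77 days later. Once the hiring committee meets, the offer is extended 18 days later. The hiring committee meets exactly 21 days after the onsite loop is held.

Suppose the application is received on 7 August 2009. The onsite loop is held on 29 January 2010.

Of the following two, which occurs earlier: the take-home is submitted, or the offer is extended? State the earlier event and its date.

The application is received: Aug 7, 2009.
The phone screen is completed: Aug 7, 2009 + 83 days = Oct 29, 2009.
The take-home is submitted: Oct 29, 2009 + 77 days = Jan 14, 2010.
The onsite loop is held: Jan 29, 2010.
The hiring committee meets: Jan 29, 2010 + 21 days = Feb 19, 2010.
The offer is extended: Feb 19, 2010 + 18 days = Mar 9, 2010.
Comparing: the take-home is submitted on Jan 14, 2010 vs the offer is extended on Mar 9, 2010. Earlier: the take-home is submitted.

The take-home is submitted — 14 January 2010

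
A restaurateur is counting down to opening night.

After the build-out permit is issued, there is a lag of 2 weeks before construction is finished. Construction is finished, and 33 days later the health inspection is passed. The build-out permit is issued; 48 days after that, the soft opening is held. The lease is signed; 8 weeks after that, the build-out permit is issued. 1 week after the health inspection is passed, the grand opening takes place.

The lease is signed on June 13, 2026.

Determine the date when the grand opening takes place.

The lease is signed: Jun 13, 2026.
The build-out permit is issued: Jun 13, 2026 + 8 weeks = Aug 8, 2026.
Construction is finished: Aug 8, 2026 + 2 weeks = Aug 22, 2026.
The health inspection is passed: Aug 22, 2026 + 33 days = Sep 24, 2026.
The grand opening takes place: Sep 24, 2026 + 1 week = Oct 1, 2026.

October 1, 2026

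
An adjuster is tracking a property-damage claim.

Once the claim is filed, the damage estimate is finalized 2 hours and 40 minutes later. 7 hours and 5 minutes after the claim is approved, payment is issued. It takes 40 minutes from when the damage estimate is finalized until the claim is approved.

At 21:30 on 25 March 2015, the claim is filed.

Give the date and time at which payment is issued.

The claim is filed: 21:30 Mar 25, 2015.
The damage estimate is finalized: 21:30 Mar 25, 2015 + 2h40m = 00:10 Mar 26, 2015.
The claim is approved: 00:10 Mar 26, 2015 + 40m = 00:50 Mar 26, 2015.
Payment is issued: 00:50 Mar 26, 2015 + 7h05m = 07:55 Mar 26, 2015.

07:55 on 26 March 2015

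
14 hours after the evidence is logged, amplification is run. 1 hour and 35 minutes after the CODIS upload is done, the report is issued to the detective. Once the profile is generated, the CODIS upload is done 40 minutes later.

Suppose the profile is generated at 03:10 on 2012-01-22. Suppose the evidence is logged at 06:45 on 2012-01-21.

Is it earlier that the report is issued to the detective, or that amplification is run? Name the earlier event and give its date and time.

The profile is generated: 03:10 Jan 22, 2012.
The CODIS upload is done: 03:10 Jan 22, 2012 + 40m = 03:50 Jan 22, 2012.
The report is issued to the detective: 03:50 Jan 22, 2012 + 1h35m = 05:25 Jan 22, 2012.
The evidence is logged: 06:45 Jan 21, 2012.
Amplification is run: 06:45 Jan 21, 2012 + 14h = 20:45 Jan 21, 2012.
Comparing: the report is issued to the detective at 05:25 Jan 22, 2012 vs amplification is run at 20:45 Jan 21, 2012. Earlier: amplification is run.

Amplification is run — 20:45 on 2012-01-21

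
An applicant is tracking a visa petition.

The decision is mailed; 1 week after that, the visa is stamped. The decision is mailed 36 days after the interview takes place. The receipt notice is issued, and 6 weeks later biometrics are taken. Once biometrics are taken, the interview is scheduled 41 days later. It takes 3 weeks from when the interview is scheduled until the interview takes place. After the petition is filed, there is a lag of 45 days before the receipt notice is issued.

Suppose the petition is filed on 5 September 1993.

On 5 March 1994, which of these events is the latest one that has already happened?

The interview takes place

The petition is filed: Sep 5, 1993.
The receipt notice is issued: Sep 5, 1993 + 45 days = Oct 20, 1993.
Biometrics are taken: Oct 20, 1993 + 6 weeks = Dec 1, 1993.
The interview is scheduled: Dec 1, 1993 + 41 days = Jan 11, 1994.
The interview takes place: Jan 11, 1994 + 3 weeks = Feb 1, 1994.
The decision is mailed: Feb 1, 1994 + 36 days = Mar 9, 1994.
The visa is stamped: Mar 9, 1994 + 1 week = Mar 16, 1994.
Mar 5, 1994 falls between when the interview takes place (Feb 1, 1994) and when the decision is mailed (Mar 9, 1994).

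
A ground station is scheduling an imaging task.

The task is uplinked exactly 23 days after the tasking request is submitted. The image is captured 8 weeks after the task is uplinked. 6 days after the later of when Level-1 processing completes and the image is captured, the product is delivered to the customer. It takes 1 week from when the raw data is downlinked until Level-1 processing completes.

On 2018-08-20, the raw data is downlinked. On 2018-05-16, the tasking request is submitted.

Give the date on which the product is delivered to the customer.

The raw data is downlinked: Aug 20, 2018.
Level-1 processing completes: Aug 20, 2018 + 1 week = Aug 27, 2018.
The tasking request is submitted: May 16, 2018.
The task is uplinked: May 16, 2018 + 23 days = Jun 8, 2018.
The image is captured: Jun 8, 2018 + 8 weeks = Aug 3, 2018.
Both prerequisites met — Level-1 processing completes (Aug 27, 2018), the image is captured (Aug 3, 2018); the later is Aug 27, 2018.
The product is delivered to the customer: Aug 27, 2018 + 6 days = Sep 2, 2018.

2018-09-02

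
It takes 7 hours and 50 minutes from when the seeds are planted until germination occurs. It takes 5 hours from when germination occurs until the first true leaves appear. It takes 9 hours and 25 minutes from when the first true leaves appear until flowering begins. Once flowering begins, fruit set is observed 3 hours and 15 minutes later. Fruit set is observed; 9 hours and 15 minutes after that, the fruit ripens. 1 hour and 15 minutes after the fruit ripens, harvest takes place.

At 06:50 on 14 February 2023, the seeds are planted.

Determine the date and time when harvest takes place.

18:50 on 15 February 2023

The seeds are planted: 06:50 Feb 14, 2023.
Germination occurs: 06:50 Feb 14, 2023 + 7h50m = 14:40 Feb 14, 2023.
The first true leaves appear: 14:40 Feb 14, 2023 + 5h = 19:40 Feb 14, 2023.
Flowering begins: 19:40 Feb 14, 2023 + 9h25m = 05:05 Feb 15, 2023.
Fruit set is observed: 05:05 Feb 15, 2023 + 3h15m = 08:20 Feb 15, 2023.
The fruit ripens: 08:20 Feb 15, 2023 + 9h15m = 17:35 Feb 15, 2023.
Harvest takes place: 17:35 Feb 15, 2023 + 1h15m = 18:50 Feb 15, 2023.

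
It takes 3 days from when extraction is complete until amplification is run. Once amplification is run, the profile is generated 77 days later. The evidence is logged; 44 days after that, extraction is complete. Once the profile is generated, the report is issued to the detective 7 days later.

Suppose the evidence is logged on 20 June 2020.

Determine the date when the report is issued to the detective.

29 October 2020

The evidence is logged: Jun 20, 2020.
Extraction is complete: Jun 20, 2020 + 44 days = Aug 3, 2020.
Amplification is run: Aug 3, 2020 + 3 days = Aug 6, 2020.
The profile is generated: Aug 6, 2020 + 77 days = Oct 22, 2020.
The report is issued to the detective: Oct 22, 2020 + 7 days = Oct 29, 2020.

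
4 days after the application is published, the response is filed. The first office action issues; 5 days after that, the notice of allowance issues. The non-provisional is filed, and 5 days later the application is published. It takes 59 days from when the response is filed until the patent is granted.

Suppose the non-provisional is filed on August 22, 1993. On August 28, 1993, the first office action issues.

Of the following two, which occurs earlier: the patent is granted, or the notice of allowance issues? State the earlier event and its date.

The notice of allowance issues — September 2, 1993

The non-provisional is filed: Aug 22, 1993.
The application is published: Aug 22, 1993 + 5 days = Aug 27, 1993.
The response is filed: Aug 27, 1993 + 4 days = Aug 31, 1993.
The patent is granted: Aug 31, 1993 + 59 days = Oct 29, 1993.
The first office action issues: Aug 28, 1993.
The notice of allowance issues: Aug 28, 1993 + 5 days = Sep 2, 1993.
Comparing: the patent is granted on Oct 29, 1993 vs the notice of allowance issues on Sep 2, 1993. Earlier: the notice of allowance issues.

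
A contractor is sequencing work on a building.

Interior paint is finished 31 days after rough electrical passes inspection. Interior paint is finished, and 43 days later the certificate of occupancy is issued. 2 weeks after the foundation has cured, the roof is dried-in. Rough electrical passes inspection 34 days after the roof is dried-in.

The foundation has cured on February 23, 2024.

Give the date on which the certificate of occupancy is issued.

The foundation has cured: Feb 23, 2024.
The roof is dried-in: Feb 23, 2024 + 2 weeks = Mar 8, 2024.
Rough electrical passes inspection: Mar 8, 2024 + 34 days = Apr 11, 2024.
Interior paint is finished: Apr 11, 2024 + 31 days = May 12, 2024.
The certificate of occupancy is issued: May 12, 2024 + 43 days = Jun 24, 2024.

June 24, 2024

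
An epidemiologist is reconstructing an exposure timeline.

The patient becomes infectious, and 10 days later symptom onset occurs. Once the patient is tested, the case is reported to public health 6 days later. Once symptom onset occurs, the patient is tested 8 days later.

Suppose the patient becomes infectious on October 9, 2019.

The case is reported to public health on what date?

November 2, 2019

The patient becomes infectious: Oct 9, 2019.
Symptom onset occurs: Oct 9, 2019 + 10 days = Oct 19, 2019.
The patient is tested: Oct 19, 2019 + 8 days = Oct 27, 2019.
The case is reported to public health: Oct 27, 2019 + 6 days = Nov 2, 2019.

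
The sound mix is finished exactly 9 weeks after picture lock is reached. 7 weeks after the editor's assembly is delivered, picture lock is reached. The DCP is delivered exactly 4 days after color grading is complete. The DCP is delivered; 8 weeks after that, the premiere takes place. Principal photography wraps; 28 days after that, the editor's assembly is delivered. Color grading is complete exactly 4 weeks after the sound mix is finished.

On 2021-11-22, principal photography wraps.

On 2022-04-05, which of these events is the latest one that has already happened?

Principal photography wraps: Nov 22, 2021.
The editor's assembly is delivered: Nov 22, 2021 + 28 days = Dec 20, 2021.
Picture lock is reached: Dec 20, 2021 + 7 weeks = Feb 7, 2022.
The sound mix is finished: Feb 7, 2022 + 9 weeks = Apr 11, 2022.
Color grading is complete: Apr 11, 2022 + 4 weeks = May 9, 2022.
The DCP is delivered: May 9, 2022 + 4 days = May 13, 2022.
The premiere takes place: May 13, 2022 + 8 weeks = Jul 8, 2022.
Apr 5, 2022 falls between when picture lock is reached (Feb 7, 2022) and when the sound mix is finished (Apr 11, 2022).

Picture lock is reached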